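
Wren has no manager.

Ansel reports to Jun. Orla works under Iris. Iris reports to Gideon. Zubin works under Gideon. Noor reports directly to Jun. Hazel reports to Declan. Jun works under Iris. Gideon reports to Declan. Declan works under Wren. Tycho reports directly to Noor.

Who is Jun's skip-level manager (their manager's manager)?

Gideon

Jun reports to Iris, and Iris reports to Gideon. So Jun's skip-level manager is Gideon.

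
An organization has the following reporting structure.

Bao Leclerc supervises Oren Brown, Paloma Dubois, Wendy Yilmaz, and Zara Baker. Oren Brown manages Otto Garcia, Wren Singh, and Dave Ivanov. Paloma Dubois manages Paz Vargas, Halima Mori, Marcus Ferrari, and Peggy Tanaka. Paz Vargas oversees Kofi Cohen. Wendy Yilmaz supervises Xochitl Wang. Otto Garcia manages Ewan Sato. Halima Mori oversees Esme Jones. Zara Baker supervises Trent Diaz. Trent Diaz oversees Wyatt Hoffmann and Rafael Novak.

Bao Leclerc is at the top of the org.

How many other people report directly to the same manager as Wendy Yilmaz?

3

Wendy Yilmaz reports to Bao Leclerc. Bao Leclerc's other direct reports are Oren Brown, Paloma Dubois, Zara Baker — 3 peers.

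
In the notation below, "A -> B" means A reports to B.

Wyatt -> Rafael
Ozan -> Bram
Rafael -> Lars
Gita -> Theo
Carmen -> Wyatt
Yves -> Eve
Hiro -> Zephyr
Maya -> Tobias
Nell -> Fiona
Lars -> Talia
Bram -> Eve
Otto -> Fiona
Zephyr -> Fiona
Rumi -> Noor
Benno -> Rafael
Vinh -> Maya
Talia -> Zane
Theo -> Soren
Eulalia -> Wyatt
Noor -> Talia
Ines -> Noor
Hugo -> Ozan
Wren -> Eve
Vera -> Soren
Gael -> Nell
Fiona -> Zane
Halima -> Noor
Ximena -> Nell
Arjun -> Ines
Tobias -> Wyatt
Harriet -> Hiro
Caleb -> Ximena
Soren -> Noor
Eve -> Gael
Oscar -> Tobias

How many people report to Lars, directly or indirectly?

Lars directly manages Rafael. Under Rafael: Benno, Wyatt, Eulalia, Carmen, Tobias, Maya, Vinh, Oscar (8). That's 9 in total.

9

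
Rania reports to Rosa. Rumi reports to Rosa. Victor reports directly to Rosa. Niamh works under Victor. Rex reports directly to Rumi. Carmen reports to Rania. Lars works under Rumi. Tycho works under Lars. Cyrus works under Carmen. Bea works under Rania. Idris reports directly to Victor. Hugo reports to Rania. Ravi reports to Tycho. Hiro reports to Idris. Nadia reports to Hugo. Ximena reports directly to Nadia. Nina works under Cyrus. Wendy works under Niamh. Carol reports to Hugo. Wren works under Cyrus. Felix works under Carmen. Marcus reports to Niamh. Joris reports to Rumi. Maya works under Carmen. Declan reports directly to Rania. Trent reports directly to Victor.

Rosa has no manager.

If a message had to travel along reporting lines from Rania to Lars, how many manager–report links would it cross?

Rania is 1 level below Rosa, and Lars is 2 levels below Rosa (their lowest common manager). The shortest path runs up from Rania to Rosa and back down to Lars: 1 + 2 = 3 links.

3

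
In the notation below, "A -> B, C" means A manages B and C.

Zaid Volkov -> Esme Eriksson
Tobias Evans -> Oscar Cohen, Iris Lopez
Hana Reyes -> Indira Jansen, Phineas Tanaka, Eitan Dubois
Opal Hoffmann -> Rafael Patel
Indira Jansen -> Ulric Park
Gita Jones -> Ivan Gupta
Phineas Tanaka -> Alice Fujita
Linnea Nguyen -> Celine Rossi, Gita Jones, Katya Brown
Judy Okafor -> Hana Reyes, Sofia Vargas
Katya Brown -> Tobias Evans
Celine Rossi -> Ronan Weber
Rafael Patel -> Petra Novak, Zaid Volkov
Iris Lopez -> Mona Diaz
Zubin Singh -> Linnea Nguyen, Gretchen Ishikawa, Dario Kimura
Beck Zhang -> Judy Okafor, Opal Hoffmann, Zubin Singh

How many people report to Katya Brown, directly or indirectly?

4

Katya Brown directly manages Tobias Evans. Under Tobias Evans: Iris Lopez, Mona Diaz, Oscar Cohen (3). That's 4 in total.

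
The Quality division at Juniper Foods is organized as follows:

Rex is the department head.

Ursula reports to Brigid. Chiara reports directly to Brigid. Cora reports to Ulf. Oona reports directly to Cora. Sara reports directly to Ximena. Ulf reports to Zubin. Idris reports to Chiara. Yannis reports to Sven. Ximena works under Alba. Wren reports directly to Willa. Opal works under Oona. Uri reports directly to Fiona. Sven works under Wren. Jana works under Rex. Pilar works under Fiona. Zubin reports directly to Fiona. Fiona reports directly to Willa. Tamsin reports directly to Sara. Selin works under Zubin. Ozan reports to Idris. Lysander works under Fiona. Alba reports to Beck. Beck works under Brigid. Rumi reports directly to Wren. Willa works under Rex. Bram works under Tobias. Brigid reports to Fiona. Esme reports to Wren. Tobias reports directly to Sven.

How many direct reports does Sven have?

2

Sven directly manages Tobias, Yannis. That is 2 direct reports.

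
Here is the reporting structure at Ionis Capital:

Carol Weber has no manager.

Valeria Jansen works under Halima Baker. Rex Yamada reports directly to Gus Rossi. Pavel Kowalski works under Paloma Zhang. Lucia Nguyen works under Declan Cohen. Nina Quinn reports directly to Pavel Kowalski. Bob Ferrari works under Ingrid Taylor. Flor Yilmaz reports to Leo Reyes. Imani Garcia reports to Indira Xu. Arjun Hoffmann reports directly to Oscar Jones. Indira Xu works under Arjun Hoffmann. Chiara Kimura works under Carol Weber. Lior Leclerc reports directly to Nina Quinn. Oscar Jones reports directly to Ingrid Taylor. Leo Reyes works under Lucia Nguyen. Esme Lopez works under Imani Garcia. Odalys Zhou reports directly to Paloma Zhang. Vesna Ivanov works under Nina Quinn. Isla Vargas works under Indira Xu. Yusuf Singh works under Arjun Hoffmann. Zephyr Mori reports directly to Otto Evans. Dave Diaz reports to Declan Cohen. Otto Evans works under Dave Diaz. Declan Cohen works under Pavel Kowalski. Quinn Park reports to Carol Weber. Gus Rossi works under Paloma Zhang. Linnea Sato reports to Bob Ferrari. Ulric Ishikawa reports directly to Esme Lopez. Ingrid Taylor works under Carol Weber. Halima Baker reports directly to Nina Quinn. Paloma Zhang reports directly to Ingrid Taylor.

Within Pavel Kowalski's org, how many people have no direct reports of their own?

5

The people in Pavel Kowalski's organization with no one reporting to them are Flor Yilmaz, Zephyr Mori, Lior Leclerc, Valeria Jansen, Vesna Ivanov. That is 5.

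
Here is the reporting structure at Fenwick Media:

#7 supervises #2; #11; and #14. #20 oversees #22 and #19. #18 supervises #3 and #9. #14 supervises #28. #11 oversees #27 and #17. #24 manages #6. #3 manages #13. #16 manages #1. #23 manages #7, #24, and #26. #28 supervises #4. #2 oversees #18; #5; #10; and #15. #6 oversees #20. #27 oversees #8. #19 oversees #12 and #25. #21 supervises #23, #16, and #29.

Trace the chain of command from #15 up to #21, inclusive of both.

#15 reports to #2. #2 reports to #7. #7 reports to #23. #23 reports to #21. #21 is at the top.

#15 -> #2 -> #7 -> #23 -> #21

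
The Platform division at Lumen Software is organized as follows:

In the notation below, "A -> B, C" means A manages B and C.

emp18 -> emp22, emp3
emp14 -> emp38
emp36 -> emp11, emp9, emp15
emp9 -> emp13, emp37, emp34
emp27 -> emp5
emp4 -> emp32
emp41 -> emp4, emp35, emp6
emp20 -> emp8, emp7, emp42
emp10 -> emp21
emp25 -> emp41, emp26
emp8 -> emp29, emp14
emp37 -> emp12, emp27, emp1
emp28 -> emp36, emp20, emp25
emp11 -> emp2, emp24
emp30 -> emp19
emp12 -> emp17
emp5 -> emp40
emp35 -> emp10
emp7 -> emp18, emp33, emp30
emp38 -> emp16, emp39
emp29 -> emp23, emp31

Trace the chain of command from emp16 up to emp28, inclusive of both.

emp16 reports to emp38. emp38 reports to emp14. emp14 reports to emp8. emp8 reports to emp20. emp20 reports to emp28. emp28 is at the top.

emp16 -> emp38 -> emp14 -> emp8 -> emp20 -> emp28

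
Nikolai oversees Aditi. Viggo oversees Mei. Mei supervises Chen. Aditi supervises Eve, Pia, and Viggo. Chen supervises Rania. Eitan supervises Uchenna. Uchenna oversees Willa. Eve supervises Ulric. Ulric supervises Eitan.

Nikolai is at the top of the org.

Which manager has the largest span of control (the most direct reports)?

Direct-report counts: Nikolai has 1; Aditi has 3; Viggo has 1; Mei has 1; Chen has 1; Eve has 1; Ulric has 1; Eitan has 1; Uchenna has 1. The largest is 3, held by Aditi.

Aditi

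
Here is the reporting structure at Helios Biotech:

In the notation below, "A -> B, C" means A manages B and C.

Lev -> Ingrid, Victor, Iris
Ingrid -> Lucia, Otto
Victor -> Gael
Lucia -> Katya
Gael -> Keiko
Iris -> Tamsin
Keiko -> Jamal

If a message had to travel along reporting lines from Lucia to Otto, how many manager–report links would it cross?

Lucia is 1 level below Ingrid, and Otto is 1 level below Ingrid (their lowest common manager). The shortest path runs up from Lucia to Ingrid and back down to Otto: 1 + 1 = 2 links.

2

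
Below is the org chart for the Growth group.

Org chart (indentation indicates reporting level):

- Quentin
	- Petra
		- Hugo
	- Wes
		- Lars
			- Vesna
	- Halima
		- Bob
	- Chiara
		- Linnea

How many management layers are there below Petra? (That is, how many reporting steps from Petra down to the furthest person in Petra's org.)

The longest chain under Petra runs Petra → Hugo, which is 1 level below Petra.

1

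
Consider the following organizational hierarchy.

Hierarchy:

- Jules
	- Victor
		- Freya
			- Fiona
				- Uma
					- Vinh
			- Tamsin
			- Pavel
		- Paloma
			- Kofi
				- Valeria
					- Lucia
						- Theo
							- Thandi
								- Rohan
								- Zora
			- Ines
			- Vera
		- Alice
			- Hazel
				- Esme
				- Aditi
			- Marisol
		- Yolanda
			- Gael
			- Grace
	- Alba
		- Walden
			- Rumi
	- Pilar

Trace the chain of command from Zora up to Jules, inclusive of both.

Zora -> Thandi -> Theo -> Lucia -> Valeria -> Kofi -> Paloma -> Victor -> Jules

Zora reports to Thandi. Thandi reports to Theo. Theo reports to Lucia. Lucia reports to Valeria. Valeria reports to Kofi. Kofi reports to Paloma. Paloma reports to Victor. Victor reports to Jules. Jules is at the top.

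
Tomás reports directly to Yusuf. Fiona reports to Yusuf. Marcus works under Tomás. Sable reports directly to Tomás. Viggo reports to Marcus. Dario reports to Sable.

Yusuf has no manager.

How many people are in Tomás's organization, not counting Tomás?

Tomás directly manages Marcus, Sable. Under Marcus: Viggo (1). Under Sable: Dario (1). So Tomás's organization is 2 direct reports plus everyone under them: 2 + 2 = 4.

4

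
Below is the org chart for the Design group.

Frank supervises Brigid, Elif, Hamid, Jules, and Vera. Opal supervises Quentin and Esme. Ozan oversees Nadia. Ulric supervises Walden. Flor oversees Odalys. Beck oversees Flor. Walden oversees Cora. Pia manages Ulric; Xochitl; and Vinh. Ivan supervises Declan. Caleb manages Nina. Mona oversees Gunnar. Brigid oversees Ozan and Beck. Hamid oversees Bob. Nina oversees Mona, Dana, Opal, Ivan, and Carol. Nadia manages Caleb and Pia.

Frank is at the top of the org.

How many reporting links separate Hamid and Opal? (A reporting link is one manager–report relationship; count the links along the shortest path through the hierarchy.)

7

Hamid is 1 level below Frank, and Opal is 6 levels below Frank (their lowest common manager). The shortest path runs up from Hamid to Frank and back down to Opal: 1 + 6 = 7 links.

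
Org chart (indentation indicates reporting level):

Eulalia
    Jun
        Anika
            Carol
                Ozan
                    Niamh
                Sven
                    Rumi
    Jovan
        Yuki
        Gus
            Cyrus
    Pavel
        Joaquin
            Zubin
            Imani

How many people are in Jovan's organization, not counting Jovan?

Jovan directly manages Yuki, Gus. Yuki has no reports. Under Gus: Cyrus (1). So Jovan's organization is 2 direct reports plus everyone under them: 1 + 2 = 3.

3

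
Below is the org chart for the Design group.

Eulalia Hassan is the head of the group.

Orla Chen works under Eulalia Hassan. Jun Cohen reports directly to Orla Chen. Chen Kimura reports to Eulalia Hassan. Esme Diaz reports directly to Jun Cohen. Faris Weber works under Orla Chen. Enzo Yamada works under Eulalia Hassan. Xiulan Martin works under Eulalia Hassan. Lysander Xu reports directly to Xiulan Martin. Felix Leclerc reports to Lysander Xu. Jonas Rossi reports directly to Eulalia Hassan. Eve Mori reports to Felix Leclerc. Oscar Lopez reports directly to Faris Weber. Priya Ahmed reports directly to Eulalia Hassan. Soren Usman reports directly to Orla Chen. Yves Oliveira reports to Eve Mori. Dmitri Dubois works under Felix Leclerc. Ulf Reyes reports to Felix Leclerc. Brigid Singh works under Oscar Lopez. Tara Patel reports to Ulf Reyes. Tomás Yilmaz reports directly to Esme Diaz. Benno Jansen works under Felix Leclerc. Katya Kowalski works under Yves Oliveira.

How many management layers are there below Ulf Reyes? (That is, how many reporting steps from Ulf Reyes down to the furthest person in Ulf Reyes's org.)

The longest chain under Ulf Reyes runs Ulf Reyes → Tara Patel, which is 1 level below Ulf Reyes.

1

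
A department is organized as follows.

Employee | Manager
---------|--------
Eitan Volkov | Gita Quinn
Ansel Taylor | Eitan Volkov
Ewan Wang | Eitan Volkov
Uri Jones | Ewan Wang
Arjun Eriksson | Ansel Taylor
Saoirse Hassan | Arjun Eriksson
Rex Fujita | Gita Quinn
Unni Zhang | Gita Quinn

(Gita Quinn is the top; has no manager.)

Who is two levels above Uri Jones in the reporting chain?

Uri Jones reports to Ewan Wang, and Ewan Wang reports to Eitan Volkov. So Uri Jones's skip-level manager is Eitan Volkov.

Eitan Volkov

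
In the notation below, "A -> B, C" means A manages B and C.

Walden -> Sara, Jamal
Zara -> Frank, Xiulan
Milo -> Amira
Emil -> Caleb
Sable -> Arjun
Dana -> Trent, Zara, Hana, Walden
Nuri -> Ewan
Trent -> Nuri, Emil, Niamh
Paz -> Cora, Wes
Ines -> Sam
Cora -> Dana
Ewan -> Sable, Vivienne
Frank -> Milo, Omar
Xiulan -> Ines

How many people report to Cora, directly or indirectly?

Cora directly manages Dana. Under Dana: Walden, Jamal, Sara, Hana, Zara, Xiulan, Ines, Sam, Frank, Omar, Milo, Amira, Trent, Niamh, Emil, Caleb, Nuri, Ewan, Vivienne, Sable, Arjun (21). That's 22 in total.

22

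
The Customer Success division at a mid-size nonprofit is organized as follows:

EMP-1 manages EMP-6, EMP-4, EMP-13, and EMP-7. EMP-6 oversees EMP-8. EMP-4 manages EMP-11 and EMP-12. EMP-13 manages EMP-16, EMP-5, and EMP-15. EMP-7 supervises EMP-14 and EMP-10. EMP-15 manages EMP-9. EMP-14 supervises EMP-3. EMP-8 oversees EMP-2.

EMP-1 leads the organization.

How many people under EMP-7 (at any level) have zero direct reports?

The people in EMP-7's organization with no one reporting to them are EMP-10, EMP-3. That is 2.

2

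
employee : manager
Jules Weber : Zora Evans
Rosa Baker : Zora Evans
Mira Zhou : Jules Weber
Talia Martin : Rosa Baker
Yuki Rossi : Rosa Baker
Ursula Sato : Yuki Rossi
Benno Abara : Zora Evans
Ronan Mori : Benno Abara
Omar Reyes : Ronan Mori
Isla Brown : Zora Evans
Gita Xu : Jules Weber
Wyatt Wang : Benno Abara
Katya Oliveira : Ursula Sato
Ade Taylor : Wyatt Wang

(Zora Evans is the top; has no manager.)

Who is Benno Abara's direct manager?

Benno Abara reports directly to Zora Evans.

Zora Evans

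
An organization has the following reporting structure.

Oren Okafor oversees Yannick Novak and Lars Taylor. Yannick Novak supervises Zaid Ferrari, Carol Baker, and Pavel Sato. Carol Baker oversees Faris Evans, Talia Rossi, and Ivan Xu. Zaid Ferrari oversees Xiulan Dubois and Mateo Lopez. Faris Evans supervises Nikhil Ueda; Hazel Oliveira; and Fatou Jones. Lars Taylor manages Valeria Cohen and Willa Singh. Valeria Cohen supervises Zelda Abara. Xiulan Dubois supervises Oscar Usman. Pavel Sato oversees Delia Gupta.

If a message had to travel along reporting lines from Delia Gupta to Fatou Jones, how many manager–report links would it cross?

Delia Gupta is 2 levels below Yannick Novak, and Fatou Jones is 3 levels below Yannick Novak (their lowest common manager). The shortest path runs up from Delia Gupta to Yannick Novak and back down to Fatou Jones: 2 + 3 = 5 links.

5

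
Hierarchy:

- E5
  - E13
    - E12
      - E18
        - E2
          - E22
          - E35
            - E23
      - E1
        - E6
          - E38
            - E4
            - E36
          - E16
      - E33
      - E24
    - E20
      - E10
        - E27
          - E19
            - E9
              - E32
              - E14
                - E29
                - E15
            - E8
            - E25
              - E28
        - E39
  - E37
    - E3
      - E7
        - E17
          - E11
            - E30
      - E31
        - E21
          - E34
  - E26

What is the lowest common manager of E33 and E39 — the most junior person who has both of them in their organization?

E13

E33's chain of managers is E12, E13, E5. E39's chain of managers is E10, E20, E13, E5. The first manager that appears in both chains is E13.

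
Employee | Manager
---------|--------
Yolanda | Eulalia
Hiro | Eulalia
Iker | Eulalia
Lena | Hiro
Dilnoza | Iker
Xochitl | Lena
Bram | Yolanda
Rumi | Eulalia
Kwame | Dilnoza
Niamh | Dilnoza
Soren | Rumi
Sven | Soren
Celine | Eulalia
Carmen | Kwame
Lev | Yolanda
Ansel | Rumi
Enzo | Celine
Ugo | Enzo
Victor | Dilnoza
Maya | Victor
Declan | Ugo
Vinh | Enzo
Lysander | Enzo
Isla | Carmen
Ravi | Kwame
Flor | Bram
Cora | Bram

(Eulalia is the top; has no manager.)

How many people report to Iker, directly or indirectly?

8

Iker directly manages Dilnoza. Under Dilnoza: Victor, Maya, Niamh, Kwame, Ravi, Carmen, Isla (7). That's 8 in total.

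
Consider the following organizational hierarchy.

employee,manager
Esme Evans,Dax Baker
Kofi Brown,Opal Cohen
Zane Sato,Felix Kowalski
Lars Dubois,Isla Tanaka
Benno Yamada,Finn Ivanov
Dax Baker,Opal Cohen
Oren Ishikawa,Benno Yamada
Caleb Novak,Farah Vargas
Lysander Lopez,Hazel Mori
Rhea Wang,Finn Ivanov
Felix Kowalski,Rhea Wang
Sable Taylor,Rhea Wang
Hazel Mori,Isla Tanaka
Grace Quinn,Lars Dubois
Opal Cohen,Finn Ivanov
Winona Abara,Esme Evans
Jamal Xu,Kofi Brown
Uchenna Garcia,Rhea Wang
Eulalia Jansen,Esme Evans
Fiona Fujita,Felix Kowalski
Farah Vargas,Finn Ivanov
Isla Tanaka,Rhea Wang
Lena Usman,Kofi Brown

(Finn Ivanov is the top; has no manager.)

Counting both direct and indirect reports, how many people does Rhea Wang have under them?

Rhea Wang directly manages Isla Tanaka, Sable Taylor, Uchenna Garcia, Felix Kowalski. Under Isla Tanaka: Lars Dubois, Grace Quinn, Hazel Mori, Lysander Lopez (4). Sable Taylor has no reports. Uchenna Garcia has no reports. Under Felix Kowalski: Fiona Fujita, Zane Sato (2). So Rhea Wang's organization is 4 direct reports plus everyone under them: 5 + 1 + 1 + 3 = 10.

10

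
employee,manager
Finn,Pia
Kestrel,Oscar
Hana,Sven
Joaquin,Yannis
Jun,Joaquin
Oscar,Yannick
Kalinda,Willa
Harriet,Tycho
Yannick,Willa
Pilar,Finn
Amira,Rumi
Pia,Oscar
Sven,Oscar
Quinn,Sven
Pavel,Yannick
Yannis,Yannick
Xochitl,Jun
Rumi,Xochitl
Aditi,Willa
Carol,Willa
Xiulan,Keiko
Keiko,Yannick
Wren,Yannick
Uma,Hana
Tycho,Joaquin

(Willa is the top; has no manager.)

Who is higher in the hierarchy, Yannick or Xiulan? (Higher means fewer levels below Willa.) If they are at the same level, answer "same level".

Yannick is 1 level below Willa; Xiulan is 3. Yannick is higher.

Yannick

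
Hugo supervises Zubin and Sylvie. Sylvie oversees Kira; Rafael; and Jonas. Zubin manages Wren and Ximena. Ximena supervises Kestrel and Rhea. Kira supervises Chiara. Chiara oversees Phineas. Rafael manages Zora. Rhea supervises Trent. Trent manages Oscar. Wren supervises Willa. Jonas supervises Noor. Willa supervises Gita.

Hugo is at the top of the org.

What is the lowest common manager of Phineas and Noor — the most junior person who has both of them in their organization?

Sylvie

Phineas's chain of managers is Chiara, Kira, Sylvie, Hugo. Noor's chain of managers is Jonas, Sylvie, Hugo. The first manager that appears in both chains is Sylvie.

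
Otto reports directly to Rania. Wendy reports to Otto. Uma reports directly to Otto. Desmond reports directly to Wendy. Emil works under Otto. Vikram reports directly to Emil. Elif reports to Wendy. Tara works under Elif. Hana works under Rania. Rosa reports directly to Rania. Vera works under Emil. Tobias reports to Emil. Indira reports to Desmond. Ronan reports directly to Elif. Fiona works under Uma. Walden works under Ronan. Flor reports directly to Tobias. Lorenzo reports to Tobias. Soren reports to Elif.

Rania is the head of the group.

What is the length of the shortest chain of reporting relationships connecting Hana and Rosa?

2

Hana is 1 level below Rania, and Rosa is 1 level below Rania (their lowest common manager). The shortest path runs up from Hana to Rania and back down to Rosa: 1 + 1 = 2 links.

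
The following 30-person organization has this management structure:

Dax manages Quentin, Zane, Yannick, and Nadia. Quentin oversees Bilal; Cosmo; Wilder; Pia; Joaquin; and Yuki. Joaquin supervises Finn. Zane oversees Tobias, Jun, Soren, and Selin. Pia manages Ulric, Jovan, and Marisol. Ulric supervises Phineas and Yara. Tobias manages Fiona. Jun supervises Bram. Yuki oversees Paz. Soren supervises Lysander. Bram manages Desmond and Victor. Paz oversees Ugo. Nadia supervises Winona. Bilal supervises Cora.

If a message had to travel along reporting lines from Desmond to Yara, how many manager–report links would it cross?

Desmond is 4 levels below Dax, and Yara is 4 levels below Dax (their lowest common manager). The shortest path runs up from Desmond to Dax and back down to Yara: 4 + 4 = 8 links.

8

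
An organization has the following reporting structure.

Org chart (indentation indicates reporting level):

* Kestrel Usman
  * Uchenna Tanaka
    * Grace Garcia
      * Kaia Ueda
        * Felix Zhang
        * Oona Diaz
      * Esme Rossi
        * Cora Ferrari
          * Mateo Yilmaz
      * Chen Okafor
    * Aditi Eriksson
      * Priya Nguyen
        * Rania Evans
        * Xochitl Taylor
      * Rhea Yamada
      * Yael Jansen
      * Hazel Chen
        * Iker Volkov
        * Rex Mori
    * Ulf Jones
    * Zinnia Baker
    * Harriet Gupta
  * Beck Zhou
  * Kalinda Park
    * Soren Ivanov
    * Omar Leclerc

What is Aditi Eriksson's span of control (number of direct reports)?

Aditi Eriksson directly manages Priya Nguyen, Rhea Yamada, Yael Jansen, Hazel Chen. That is 4 direct reports.

4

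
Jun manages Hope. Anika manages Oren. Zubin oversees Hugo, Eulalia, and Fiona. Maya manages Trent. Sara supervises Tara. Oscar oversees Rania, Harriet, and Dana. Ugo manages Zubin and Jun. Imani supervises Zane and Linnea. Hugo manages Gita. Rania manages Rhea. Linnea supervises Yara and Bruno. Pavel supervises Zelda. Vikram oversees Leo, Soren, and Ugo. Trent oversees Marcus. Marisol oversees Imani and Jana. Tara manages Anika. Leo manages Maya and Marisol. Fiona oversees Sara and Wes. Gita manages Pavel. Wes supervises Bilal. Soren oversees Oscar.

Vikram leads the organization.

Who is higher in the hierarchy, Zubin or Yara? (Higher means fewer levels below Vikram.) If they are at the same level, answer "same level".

Zubin

Zubin is 2 levels below Vikram; Yara is 5. Zubin is higher.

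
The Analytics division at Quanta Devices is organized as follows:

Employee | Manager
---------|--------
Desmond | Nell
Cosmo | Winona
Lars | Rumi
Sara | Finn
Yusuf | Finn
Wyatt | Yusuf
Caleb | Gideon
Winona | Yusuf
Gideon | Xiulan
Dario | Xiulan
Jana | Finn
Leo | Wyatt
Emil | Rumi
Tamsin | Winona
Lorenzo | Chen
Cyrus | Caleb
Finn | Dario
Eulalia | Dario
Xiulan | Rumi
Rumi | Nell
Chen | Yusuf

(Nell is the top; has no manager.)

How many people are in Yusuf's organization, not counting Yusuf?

Yusuf directly manages Chen, Winona, Wyatt. Under Chen: Lorenzo (1). Under Winona: Tamsin, Cosmo (2). Under Wyatt: Leo (1). So Yusuf's organization is 3 direct reports plus everyone under them: 2 + 3 + 2 = 7.

7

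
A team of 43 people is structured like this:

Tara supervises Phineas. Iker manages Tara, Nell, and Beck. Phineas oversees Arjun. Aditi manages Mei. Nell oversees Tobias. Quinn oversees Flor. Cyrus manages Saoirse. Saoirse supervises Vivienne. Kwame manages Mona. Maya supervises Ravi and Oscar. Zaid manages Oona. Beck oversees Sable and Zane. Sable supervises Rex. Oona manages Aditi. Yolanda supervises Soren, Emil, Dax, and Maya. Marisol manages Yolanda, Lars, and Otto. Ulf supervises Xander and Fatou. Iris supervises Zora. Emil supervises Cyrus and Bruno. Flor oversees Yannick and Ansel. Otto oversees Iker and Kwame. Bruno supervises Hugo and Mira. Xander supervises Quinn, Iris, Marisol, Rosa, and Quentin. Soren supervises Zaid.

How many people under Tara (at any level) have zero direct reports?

The only person in Tara's organization with no one reporting to them is Arjun. That is 1.

1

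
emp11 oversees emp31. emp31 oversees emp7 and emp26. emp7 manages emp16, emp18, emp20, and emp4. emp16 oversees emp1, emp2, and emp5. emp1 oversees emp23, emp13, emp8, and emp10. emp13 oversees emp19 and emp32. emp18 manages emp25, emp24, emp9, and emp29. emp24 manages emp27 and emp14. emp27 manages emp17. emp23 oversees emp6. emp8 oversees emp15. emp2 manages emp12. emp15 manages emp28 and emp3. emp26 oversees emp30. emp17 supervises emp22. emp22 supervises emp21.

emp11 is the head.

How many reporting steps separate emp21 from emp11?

Chain from emp21 up to emp11: emp21 → emp22 → emp17 → emp27 → emp24 → emp18 → emp7 → emp31 → emp11. That is 8 steps up, so emp21 is 8 levels below emp11.

8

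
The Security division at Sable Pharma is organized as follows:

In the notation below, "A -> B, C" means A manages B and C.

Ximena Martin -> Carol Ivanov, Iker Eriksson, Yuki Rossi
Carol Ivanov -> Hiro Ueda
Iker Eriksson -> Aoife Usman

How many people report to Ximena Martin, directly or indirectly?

5

Ximena Martin directly manages Carol Ivanov, Iker Eriksson, Yuki Rossi. Under Carol Ivanov: Hiro Ueda (1). Under Iker Eriksson: Aoife Usman (1). Yuki Rossi has no reports. So Ximena Martin's organization is 3 direct reports plus everyone under them: 2 + 2 + 1 = 5.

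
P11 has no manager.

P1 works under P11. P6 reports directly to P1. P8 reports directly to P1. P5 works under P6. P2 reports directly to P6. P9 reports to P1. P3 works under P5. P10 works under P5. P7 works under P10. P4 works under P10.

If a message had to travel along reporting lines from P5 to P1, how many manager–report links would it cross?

2

P5 is in P1's organization: the chain from P5 up to P1 is P5 → P6 → P1, which is 2 links.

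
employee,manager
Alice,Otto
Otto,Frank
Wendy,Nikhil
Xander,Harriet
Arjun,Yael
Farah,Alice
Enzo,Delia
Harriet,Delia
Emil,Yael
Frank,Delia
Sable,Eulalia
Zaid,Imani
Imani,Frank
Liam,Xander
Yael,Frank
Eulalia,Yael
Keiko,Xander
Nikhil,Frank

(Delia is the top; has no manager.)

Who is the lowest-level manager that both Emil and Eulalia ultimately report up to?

Emil's chain of managers is Yael, Frank, Delia. Eulalia's chain of managers is Yael, Frank, Delia. The first manager that appears in both chains is Yael.

Yael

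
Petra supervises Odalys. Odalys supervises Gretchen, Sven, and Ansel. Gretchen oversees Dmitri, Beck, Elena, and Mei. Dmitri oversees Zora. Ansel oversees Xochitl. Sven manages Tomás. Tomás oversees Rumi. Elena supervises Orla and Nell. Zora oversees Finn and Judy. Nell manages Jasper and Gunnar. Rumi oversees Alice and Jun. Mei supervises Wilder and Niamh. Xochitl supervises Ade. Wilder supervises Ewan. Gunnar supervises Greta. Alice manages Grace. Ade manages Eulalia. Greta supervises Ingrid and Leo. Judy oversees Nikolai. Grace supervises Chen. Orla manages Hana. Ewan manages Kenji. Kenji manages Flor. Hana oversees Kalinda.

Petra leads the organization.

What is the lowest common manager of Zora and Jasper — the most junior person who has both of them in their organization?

Gretchen

Zora's chain of managers is Dmitri, Gretchen, Odalys, Petra. Jasper's chain of managers is Nell, Elena, Gretchen, Odalys, Petra. The first manager that appears in both chains is Gretchen.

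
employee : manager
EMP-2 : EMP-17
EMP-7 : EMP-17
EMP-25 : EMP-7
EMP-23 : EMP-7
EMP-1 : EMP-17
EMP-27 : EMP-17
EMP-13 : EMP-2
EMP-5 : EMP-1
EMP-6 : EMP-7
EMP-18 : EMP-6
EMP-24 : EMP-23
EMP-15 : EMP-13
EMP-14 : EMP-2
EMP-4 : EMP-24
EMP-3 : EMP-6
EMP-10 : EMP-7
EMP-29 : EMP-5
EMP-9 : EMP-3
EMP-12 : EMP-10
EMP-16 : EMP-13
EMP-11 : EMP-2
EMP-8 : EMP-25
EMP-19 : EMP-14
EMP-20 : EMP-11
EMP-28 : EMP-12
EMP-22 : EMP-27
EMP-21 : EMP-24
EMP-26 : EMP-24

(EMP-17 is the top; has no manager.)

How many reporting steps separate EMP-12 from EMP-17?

Chain from EMP-12 up to EMP-17: EMP-12 → EMP-10 → EMP-7 → EMP-17. That is 3 steps up, so EMP-12 is 3 levels below EMP-17.

3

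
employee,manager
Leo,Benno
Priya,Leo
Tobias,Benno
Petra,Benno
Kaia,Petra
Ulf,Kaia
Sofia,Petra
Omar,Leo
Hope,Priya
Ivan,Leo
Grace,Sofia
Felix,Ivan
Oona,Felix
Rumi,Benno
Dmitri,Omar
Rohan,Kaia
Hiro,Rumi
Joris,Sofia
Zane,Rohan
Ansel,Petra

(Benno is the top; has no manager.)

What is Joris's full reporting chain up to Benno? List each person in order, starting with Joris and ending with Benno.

Joris -> Sofia -> Petra -> Benno

Joris reports to Sofia. Sofia reports to Petra. Petra reports to Benno. Benno is at the top.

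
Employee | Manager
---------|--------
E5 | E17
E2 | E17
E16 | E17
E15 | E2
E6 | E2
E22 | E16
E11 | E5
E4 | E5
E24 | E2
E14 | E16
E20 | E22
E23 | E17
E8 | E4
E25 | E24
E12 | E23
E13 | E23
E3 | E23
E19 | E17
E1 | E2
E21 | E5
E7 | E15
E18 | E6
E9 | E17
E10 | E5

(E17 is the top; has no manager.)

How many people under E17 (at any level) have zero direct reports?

15

The people in E17's organization with no one reporting to them are E9, E19, E3, E13, E12, E14, E20, E1, E25, E18, E7, E10, E21, E8, E11. That is 15.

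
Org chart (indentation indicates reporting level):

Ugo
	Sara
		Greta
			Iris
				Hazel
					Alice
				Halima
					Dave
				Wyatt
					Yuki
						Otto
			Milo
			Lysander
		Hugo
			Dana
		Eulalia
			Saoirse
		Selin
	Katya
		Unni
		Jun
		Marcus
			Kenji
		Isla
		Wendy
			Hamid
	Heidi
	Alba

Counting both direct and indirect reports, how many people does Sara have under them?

Sara directly manages Greta, Hugo, Eulalia, Selin. Under Greta: Lysander, Milo, Iris, Wyatt, Yuki, Otto, Halima, Dave, Hazel, Alice (10). Under Hugo: Dana (1). Under Eulalia: Saoirse (1). Selin has no reports. So Sara's organization is 4 direct reports plus everyone under them: 11 + 2 + 2 + 1 = 16.

16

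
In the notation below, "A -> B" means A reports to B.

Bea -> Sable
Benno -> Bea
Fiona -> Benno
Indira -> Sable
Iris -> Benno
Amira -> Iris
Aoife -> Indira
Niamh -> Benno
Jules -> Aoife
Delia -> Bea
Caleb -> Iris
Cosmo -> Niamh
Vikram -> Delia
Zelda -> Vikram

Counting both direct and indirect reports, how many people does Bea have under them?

Bea directly manages Benno, Delia. Under Benno: Niamh, Cosmo, Iris, Caleb, Amira, Fiona (6). Under Delia: Vikram, Zelda (2). So Bea's organization is 2 direct reports plus everyone under them: 7 + 3 = 10.

10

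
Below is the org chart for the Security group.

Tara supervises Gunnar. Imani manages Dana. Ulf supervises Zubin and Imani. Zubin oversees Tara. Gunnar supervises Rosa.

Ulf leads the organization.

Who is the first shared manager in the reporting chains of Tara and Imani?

Tara's chain of managers is Zubin, Ulf. Imani's chain of managers is Ulf. The first manager that appears in both chains is Ulf.

Ulf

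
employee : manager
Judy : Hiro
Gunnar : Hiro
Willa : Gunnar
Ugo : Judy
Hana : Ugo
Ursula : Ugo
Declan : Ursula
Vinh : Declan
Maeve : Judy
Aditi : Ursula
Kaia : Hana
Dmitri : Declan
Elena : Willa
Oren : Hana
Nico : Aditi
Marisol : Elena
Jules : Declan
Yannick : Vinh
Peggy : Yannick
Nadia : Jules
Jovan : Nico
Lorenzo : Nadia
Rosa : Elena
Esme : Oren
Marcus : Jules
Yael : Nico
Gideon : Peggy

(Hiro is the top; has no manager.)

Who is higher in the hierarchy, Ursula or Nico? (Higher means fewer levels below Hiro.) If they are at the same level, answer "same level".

Ursula is 3 levels below Hiro; Nico is 5. Ursula is higher.

Ursula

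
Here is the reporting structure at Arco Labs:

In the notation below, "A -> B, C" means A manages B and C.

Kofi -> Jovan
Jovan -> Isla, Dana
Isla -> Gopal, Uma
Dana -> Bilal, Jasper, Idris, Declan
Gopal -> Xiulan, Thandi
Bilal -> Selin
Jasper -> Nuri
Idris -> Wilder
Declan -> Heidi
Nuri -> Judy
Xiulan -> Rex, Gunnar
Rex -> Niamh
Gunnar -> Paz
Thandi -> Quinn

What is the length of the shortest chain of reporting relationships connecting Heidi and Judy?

Heidi is 2 levels below Dana, and Judy is 3 levels below Dana (their lowest common manager). The shortest path runs up from Heidi to Dana and back down to Judy: 2 + 3 = 5 links.

5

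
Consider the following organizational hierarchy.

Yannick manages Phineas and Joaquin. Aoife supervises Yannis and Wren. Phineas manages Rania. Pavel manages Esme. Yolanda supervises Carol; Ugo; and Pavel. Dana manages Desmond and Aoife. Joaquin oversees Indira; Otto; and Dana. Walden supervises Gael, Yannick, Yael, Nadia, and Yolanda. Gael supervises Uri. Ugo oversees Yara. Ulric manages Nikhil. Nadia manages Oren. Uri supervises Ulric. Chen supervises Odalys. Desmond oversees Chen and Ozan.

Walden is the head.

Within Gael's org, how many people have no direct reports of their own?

The only person in Gael's organization with no one reporting to them is Nikhil. That is 1.

1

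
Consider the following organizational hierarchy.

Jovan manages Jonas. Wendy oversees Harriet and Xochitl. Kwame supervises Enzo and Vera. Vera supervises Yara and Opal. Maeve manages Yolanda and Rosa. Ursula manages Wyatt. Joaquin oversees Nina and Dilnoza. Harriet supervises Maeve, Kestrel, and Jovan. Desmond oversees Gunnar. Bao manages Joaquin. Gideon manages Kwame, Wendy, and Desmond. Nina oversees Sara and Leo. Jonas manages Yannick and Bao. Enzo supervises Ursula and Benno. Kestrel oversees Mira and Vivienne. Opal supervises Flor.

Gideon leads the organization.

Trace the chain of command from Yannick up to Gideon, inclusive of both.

Yannick -> Jonas -> Jovan -> Harriet -> Wendy -> Gideon

Yannick reports to Jonas. Jonas reports to Jovan. Jovan reports to Harriet. Harriet reports to Wendy. Wendy reports to Gideon. Gideon is at the top.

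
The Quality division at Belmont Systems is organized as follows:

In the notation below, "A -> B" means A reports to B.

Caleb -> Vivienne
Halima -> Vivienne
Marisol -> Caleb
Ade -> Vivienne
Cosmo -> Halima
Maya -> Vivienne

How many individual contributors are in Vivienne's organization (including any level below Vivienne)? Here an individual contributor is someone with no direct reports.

4

The people in Vivienne's organization with no one reporting to them are Marisol, Maya, Ade, Cosmo. That is 4.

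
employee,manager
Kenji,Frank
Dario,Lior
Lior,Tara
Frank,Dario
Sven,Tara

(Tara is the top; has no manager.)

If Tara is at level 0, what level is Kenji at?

Chain from Kenji up to Tara: Kenji → Frank → Dario → Lior → Tara. That is 4 steps up, so Kenji is 4 levels below Tara.

4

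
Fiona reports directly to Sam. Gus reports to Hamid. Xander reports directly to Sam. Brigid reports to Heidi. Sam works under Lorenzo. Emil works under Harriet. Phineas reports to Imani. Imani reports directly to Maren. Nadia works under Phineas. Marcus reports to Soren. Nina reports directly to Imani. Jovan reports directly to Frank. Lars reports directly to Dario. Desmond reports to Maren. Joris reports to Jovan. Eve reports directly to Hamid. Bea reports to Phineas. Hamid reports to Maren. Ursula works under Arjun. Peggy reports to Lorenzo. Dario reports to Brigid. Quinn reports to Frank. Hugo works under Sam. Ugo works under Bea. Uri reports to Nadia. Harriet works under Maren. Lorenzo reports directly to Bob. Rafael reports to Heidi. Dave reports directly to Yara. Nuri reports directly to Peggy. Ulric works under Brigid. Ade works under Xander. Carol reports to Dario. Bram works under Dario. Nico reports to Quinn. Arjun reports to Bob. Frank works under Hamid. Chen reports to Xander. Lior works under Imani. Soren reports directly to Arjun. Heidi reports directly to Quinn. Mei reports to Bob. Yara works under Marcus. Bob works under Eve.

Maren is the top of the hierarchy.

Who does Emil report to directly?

Emil reports directly to Harriet.

Harriet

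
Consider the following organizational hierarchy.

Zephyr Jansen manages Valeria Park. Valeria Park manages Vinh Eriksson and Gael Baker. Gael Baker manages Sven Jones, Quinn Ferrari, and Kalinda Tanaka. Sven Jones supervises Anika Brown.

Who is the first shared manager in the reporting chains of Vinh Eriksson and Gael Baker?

Vinh Eriksson's chain of managers is Valeria Park, Zephyr Jansen. Gael Baker's chain of managers is Valeria Park, Zephyr Jansen. The first manager that appears in both chains is Valeria Park.

Valeria Park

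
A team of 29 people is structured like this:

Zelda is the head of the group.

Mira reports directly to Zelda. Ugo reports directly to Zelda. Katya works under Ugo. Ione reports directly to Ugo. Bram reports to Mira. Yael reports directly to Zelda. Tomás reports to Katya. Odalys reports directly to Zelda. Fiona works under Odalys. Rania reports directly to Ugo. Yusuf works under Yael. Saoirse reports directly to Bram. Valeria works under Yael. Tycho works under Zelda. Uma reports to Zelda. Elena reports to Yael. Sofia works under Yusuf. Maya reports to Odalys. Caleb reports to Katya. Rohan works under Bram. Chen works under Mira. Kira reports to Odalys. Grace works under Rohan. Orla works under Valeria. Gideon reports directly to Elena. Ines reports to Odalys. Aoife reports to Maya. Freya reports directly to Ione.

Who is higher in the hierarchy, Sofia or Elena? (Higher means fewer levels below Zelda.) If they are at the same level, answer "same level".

Sofia is 3 levels below Zelda; Elena is 2. Elena is higher.

Elena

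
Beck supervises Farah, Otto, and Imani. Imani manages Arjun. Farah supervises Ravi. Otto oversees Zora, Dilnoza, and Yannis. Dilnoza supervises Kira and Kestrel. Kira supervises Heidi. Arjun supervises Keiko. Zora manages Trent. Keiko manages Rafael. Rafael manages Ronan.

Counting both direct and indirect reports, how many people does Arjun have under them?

3

Arjun directly manages Keiko. Under Keiko: Rafael, Ronan (2). That's 3 in total.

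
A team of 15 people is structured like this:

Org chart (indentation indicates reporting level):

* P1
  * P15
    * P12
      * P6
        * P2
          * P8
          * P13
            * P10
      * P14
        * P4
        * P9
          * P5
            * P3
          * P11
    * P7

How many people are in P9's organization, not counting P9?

3

P9 directly manages P5, P11. Under P5: P3 (1). P11 has no reports. So P9's organization is 2 direct reports plus everyone under them: 2 + 1 = 3.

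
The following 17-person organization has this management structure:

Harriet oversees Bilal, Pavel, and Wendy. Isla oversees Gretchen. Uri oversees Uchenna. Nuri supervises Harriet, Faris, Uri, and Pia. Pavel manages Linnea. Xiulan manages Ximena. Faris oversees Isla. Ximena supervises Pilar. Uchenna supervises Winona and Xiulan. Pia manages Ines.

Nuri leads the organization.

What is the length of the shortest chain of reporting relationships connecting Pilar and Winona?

Pilar is 3 levels below Uchenna, and Winona is 1 level below Uchenna (their lowest common manager). The shortest path runs up from Pilar to Uchenna and back down to Winona: 3 + 1 = 4 links.

4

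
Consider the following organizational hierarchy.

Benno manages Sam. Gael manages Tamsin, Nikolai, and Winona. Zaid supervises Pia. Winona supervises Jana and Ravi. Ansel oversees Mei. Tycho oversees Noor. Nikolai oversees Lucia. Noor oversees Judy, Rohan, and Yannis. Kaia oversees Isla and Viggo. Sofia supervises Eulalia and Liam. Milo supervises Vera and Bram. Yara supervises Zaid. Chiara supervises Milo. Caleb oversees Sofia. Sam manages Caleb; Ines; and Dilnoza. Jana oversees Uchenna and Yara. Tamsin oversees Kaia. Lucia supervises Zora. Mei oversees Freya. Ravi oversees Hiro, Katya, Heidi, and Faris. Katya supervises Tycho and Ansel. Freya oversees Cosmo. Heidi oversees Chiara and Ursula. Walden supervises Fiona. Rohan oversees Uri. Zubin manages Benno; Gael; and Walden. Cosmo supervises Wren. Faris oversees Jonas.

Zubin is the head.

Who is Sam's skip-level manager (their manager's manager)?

Sam reports to Benno, and Benno reports to Zubin. So Sam's skip-level manager is Zubin.

Zubin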